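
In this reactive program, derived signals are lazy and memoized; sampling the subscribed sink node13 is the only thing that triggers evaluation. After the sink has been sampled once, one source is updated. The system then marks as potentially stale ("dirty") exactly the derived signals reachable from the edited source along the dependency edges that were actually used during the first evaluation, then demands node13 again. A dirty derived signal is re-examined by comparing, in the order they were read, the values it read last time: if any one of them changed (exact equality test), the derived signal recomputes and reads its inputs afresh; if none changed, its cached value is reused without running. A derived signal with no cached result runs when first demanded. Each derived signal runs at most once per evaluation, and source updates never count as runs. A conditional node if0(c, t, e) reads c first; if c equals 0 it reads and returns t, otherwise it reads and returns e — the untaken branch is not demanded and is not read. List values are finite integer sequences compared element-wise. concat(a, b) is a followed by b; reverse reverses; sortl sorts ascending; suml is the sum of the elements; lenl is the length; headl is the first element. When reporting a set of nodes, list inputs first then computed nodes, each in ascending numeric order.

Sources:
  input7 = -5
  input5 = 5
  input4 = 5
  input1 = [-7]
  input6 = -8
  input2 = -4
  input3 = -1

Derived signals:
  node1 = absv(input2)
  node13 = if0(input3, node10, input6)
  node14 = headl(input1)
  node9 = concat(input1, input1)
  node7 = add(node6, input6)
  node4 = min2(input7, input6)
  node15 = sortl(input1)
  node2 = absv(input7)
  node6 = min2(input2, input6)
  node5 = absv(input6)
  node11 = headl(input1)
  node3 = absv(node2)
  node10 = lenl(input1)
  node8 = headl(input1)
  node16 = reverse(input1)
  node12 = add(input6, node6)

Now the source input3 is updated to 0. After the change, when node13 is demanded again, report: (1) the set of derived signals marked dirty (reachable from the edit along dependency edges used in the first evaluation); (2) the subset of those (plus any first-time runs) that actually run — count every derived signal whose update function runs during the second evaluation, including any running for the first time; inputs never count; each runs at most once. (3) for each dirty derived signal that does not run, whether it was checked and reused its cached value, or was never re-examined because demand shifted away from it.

First demand of the output computes:
  node13 = if0(input3=-1 -> else branch input6) = -8

After the edit, cleaning proceeds:
  node10: had never run; runs now, result 1.
  node13: a read changed (input3 -1->0) — executes, giving 1.

Note the branch switch — node10 had no cache and runs now for the first time.

The edit dirties: node13.
2 derived signals run: node10, node13.
No dirty derived signal escaped a run.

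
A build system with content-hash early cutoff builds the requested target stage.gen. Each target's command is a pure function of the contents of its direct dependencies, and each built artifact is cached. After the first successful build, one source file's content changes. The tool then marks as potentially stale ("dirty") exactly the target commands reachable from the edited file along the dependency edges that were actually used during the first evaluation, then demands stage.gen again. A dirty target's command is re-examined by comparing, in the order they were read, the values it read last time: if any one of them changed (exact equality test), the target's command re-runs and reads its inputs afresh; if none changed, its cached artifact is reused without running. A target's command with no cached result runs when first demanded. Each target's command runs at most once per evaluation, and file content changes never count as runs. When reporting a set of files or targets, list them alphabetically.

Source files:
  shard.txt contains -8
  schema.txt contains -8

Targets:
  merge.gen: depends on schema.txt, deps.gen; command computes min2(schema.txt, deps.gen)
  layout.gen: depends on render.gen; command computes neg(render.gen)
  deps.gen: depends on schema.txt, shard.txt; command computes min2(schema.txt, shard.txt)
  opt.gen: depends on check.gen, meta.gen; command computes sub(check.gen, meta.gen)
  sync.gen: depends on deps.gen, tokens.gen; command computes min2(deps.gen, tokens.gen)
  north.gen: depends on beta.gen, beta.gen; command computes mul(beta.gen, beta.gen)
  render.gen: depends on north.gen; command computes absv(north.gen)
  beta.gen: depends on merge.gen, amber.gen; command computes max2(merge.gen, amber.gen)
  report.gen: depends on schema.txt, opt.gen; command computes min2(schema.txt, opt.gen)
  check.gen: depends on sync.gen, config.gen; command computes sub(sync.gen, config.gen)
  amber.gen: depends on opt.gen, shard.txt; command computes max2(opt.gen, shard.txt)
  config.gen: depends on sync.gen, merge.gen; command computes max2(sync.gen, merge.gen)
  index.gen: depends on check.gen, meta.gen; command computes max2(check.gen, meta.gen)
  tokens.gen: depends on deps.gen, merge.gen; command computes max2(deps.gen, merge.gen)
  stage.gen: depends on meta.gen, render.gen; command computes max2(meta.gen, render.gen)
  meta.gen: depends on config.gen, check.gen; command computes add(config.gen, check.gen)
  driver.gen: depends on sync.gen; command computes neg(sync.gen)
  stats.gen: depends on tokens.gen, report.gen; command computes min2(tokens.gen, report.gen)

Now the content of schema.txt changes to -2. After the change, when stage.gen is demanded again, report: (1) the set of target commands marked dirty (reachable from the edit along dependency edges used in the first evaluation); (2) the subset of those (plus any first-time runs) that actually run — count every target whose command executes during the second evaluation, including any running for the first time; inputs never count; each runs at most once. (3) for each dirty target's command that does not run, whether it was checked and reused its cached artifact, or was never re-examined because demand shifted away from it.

First evaluation (everything demanded from the output):
  deps.gen = min2(-8, -8) = -8
  merge.gen = min2(-8, -8) = -8
  tokens.gen = max2(-8, -8) = -8
  sync.gen = min2(-8, -8) = -8
  config.gen = max2(-8, -8) = -8
  check.gen = sub(-8, -8) = 0
  meta.gen = add(-8, 0) = -8
  opt.gen = sub(0, -8) = 8
  amber.gen = max2(8, -8) = 8
  beta.gen = max2(-8, 8) = 8
  north.gen = mul(8, 8) = 64
  render.gen = absv(64) = 64
  stage.gen = max2(-8, 64) = 64

Propagation after the edit:
  deps.gen: runs — schema.txt -8->-2; result -8 (same value as before).
  merge.gen: runs — schema.txt -8->-2; result -8 (same value as before).
  tokens.gen: checked — values it read are unchanged (deps.gen unchanged, merge.gen unchanged); reused cached -8 without running.
  sync.gen: checked — values it read are unchanged (deps.gen unchanged, tokens.gen unchanged); reused cached -8 without running.
  config.gen: checked — values it read are unchanged (sync.gen unchanged, merge.gen unchanged); reused cached -8 without running.
  check.gen: checked — values it read are unchanged (sync.gen unchanged, config.gen unchanged); reused cached 0 without running.
  meta.gen: checked — values it read are unchanged (config.gen unchanged, check.gen unchanged); reused cached -8 without running.
  opt.gen: checked — values it read are unchanged (check.gen unchanged, meta.gen unchanged); reused cached 8 without running.
  amber.gen: checked — values it read are unchanged (opt.gen unchanged, shard.txt unchanged); reused cached 8 without running.
  beta.gen: checked — values it read are unchanged (merge.gen unchanged, amber.gen unchanged); reused cached 8 without running.
  north.gen: checked — values it read are unchanged (beta.gen unchanged, beta.gen unchanged); reused cached 64 without running.
  render.gen: checked — values it read are unchanged (north.gen unchanged); reused cached 64 without running.
  stage.gen: checked — values it read are unchanged (meta.gen unchanged, render.gen unchanged); reused cached 64 without running.

Key observation: the cutoff stops propagation at tokens.gen — its inputs' values are unchanged, so it reuses its cache.

Marked dirty: amber.gen, beta.gen, check.gen, config.gen, deps.gen, merge.gen, meta.gen, north.gen, opt.gen, render.gen, stage.gen, sync.gen, tokens.gen.
Target commands that run: deps.gen, merge.gen — 2 in total.
Checked but reused from cache: amber.gen, beta.gen, check.gen, config.gen, meta.gen, north.gen, opt.gen, render.gen, stage.gen, sync.gen, tokens.gen.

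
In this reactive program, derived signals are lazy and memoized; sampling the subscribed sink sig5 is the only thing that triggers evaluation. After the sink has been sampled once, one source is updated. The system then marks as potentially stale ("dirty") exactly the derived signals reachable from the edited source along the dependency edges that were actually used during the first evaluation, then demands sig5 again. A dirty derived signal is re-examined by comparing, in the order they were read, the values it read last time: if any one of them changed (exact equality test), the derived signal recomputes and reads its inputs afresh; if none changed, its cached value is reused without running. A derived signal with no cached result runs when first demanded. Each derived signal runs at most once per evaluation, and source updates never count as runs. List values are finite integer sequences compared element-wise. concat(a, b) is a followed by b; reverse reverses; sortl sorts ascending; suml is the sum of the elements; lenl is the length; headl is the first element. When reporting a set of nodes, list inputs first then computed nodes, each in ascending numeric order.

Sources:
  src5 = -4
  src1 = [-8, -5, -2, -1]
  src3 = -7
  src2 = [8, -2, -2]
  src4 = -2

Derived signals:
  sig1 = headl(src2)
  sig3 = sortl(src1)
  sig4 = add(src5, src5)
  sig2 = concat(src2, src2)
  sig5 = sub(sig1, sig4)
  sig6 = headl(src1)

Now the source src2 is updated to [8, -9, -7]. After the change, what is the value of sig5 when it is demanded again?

Demanding sig5 again yields 16.
Note the absorption at sig1: it re-runs yet its value is the same, leaving the output's value untouched.

First demand of the output computes:
  sig1 = headl([8, -2, -2]) = 8
  sig4 = add(-4, -4) = -8
  sig5 = sub(8, -8) = 16

After the edit, cleaning proceeds:
  sig1: a read changed (src2 [8, -2, -2]->[8, -9, -7]) — executes, giving 8 — identical to its old value.
  sig5: dirty, but its reads are unchanged (sig1 unchanged, sig4 unchanged); cached 16 stands.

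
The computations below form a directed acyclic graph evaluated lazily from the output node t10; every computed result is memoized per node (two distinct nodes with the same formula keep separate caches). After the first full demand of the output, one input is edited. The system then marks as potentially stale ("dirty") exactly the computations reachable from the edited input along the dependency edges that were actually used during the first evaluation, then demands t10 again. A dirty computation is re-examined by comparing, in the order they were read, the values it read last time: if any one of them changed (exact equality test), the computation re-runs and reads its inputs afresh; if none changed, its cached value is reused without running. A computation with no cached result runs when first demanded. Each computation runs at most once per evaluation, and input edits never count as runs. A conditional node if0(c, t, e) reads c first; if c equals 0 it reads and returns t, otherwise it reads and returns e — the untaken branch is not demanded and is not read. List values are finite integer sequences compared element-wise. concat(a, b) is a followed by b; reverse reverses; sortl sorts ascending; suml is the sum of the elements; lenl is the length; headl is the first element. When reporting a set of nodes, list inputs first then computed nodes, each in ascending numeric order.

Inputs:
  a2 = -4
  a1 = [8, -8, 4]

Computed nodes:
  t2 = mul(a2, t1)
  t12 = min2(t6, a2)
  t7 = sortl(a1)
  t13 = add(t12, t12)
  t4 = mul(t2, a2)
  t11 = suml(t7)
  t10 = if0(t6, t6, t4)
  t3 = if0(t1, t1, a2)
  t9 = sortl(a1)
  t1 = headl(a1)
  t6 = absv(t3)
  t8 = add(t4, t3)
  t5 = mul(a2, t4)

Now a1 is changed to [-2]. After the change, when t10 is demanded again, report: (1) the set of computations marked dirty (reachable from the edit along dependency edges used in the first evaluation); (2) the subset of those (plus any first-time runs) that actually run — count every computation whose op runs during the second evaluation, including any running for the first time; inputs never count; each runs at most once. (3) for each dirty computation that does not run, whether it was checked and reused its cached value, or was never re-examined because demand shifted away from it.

The edit dirties: t1, t2, t3, t4, t6, t10.
5 computations run: t1, t2, t3, t4, t10.
Cache hits after checking: t6.
Note where the cutoff bites: t6 is checked, finds nothing changed, and keeps its cache.

First demand of the output computes:
  t1 = headl([8, -8, 4]) = 8
  t2 = mul(-4, 8) = -32
  t3 = if0(t1=8 -> else branch a2) = -4
  t4 = mul(-32, -4) = 128
  t6 = absv(-4) = 4
  t10 = if0(t6=4 -> else branch t4) = 128

After the edit, cleaning proceeds:
  t1: a read changed (a1 [8, -8, 4]->[-2]) — executes, giving -2.
  t2: a read changed (t1 8->-2) — executes, giving 8.
  t3: a read changed (t1 8->-2) — executes, giving -4 — identical to its old value.
  t4: a read changed (t2 -32->8) — executes, giving -32.
  t6: dirty, but its reads are unchanged (t3 unchanged); cached 4 stands.
  t10: a read changed (t4 128->-32) — executes, giving -32.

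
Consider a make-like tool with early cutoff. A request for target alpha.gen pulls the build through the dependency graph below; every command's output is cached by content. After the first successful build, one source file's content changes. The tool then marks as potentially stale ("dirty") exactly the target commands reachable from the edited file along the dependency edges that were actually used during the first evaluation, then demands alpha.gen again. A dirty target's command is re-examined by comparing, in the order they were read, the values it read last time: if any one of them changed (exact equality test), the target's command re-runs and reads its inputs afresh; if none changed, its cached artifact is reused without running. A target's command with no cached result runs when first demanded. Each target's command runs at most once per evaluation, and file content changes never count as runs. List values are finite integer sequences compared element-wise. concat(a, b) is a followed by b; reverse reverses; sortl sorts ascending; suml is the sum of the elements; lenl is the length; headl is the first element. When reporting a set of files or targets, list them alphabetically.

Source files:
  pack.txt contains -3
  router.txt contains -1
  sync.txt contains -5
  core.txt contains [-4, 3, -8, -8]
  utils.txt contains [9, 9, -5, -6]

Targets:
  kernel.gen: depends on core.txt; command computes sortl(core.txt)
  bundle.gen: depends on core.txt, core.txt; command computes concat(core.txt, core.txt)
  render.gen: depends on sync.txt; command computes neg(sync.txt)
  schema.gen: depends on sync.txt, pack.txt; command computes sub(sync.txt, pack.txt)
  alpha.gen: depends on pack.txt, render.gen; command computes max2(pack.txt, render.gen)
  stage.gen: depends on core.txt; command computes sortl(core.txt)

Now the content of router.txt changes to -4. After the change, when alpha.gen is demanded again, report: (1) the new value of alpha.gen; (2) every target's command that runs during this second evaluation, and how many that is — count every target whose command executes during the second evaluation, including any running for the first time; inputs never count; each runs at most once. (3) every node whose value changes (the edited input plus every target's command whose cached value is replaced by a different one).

First demand of the output computes:
  render.gen = neg(-5) = 5
  alpha.gen = max2(-3, 5) = 5

After the edit, cleaning proceeds:
  no node depends on router.txt at all; the second demand re-runs nothing.

Note the shortcut — nothing in the graph depends on router.txt at all, so no recomputation happens.

Demanding alpha.gen again yields 5.
0 target commands run: none.
The nodes whose values change: router.txt.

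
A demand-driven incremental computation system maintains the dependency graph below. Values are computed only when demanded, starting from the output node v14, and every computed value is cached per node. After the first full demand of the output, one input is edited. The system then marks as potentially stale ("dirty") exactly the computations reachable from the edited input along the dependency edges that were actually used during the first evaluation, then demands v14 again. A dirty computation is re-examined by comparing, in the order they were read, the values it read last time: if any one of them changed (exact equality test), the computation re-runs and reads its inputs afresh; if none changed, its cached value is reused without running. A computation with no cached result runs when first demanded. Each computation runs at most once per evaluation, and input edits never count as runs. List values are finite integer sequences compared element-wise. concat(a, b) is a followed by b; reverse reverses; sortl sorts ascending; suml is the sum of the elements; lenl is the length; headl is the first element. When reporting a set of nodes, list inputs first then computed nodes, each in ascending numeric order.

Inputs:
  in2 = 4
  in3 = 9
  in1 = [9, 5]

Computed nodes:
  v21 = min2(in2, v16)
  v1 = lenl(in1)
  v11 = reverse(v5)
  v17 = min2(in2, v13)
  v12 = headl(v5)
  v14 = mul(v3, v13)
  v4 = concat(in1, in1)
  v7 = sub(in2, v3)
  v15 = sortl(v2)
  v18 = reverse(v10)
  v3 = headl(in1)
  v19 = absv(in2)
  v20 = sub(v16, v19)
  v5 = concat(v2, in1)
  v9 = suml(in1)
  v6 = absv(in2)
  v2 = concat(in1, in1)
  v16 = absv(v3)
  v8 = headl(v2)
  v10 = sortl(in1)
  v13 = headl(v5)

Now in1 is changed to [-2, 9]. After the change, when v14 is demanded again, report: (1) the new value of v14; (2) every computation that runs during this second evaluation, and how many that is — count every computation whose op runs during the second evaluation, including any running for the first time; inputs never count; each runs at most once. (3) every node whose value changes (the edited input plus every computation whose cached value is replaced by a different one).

New value of v14: 4.
Computations that run: v2, v3, v5, v13, v14 — 5 in total.
Values that change: in1, v2, v3, v5, v13, v14.

First evaluation (everything demanded from the output):
  v2 = concat([9, 5], [9, 5]) = [9, 5, 9, 5]
  v3 = headl([9, 5]) = 9
  v5 = concat([9, 5, 9, 5], [9, 5]) = [9, 5, 9, 5, 9, 5]
  v13 = headl([9, 5, 9, 5, 9, 5]) = 9
  v14 = mul(9, 9) = 81

Propagation after the edit:
  v2: runs — in1 [9, 5]->[-2, 9]; in1 [9, 5]->[-2, 9]; result [-2, 9, -2, 9].
  v3: runs — in1 [9, 5]->[-2, 9]; result -2.
  v5: runs — v2 [9, 5, 9, 5]->[-2, 9, -2, 9]; in1 [9, 5]->[-2, 9]; result [-2, 9, -2, 9, -2, 9].
  v13: runs — v5 [9, 5, 9, 5, 9, 5]->[-2, 9, -2, 9, -2, 9]; result -2.
  v14: runs — v3 9->-2; v13 9->-2; result 4.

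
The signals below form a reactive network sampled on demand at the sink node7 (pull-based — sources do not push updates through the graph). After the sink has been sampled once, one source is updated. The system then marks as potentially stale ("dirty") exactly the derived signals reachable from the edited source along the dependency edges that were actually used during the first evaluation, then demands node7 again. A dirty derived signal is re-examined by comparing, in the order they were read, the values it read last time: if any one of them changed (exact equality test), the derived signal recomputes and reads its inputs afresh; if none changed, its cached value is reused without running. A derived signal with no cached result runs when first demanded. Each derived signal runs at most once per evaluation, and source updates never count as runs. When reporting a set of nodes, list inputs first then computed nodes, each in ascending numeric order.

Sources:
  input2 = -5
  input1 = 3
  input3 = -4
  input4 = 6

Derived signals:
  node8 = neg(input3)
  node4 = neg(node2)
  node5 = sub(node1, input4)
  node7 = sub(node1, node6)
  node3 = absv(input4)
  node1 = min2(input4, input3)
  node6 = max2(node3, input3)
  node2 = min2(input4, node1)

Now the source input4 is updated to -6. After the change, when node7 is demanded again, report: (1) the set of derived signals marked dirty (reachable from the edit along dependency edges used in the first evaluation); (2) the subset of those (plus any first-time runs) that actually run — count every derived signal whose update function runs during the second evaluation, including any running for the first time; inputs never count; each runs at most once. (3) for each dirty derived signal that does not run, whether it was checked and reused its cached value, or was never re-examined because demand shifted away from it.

Dirty set: node1, node3, node6, node7.
Run set: node1, node3, node7 (3 run).
Re-examined without running (cache reused): node6.
The important point: at node6 every value read last time is unchanged, so the dirty flag clears without a run.

Initial pass — values computed on the first demand:
  node1 = min2(6, -4) = -4
  node3 = absv(6) = 6
  node6 = max2(6, -4) = 6
  node7 = sub(-4, 6) = -10

Second demand — change propagation:
  node1: re-runs because input4 6->-6; new result -6.
  node3: re-runs because input4 6->-6; new result 6 (unchanged).
  node6: re-examined; everything it read last time is the same (node3 unchanged, input3 unchanged) — cache 6 kept, no run.
  node7: re-runs because node1 -4->-6; new result -12.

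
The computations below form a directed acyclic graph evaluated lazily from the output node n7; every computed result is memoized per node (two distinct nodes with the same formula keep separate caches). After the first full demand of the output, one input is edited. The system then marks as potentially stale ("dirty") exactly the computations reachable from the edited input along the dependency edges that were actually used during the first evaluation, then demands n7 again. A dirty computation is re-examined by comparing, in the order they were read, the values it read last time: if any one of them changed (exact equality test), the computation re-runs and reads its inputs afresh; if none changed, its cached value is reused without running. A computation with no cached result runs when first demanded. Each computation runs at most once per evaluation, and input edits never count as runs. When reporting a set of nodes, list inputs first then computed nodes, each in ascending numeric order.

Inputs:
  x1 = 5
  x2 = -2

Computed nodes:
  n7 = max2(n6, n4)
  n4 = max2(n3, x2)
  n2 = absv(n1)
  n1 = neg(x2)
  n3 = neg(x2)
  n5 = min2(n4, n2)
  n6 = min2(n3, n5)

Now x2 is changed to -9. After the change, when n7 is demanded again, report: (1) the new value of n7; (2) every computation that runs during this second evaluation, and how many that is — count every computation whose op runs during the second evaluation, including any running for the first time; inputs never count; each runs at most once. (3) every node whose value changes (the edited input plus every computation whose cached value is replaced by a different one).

First demand of the output computes:
  n1 = neg(-2) = 2
  n2 = absv(2) = 2
  n3 = neg(-2) = 2
  n4 = max2(2, -2) = 2
  n5 = min2(2, 2) = 2
  n6 = min2(2, 2) = 2
  n7 = max2(2, 2) = 2

After the edit, cleaning proceeds:
  n1: a read changed (x2 -2->-9) — executes, giving 9.
  n2: a read changed (n1 2->9) — executes, giving 9.
  n3: a read changed (x2 -2->-9) — executes, giving 9.
  n4: a read changed (n3 2->9; x2 -2->-9) — executes, giving 9.
  n5: a read changed (n4 2->9; n2 2->9) — executes, giving 9.
  n6: a read changed (n3 2->9; n5 2->9) — executes, giving 9.
  n7: a read changed (n6 2->9; n4 2->9) — executes, giving 9.

Demanding n7 again yields 9.
7 computations run: n1, n2, n3, n4, n5, n6, n7.
The nodes whose values change: x2, n1, n2, n3, n4, n5, n6, n7.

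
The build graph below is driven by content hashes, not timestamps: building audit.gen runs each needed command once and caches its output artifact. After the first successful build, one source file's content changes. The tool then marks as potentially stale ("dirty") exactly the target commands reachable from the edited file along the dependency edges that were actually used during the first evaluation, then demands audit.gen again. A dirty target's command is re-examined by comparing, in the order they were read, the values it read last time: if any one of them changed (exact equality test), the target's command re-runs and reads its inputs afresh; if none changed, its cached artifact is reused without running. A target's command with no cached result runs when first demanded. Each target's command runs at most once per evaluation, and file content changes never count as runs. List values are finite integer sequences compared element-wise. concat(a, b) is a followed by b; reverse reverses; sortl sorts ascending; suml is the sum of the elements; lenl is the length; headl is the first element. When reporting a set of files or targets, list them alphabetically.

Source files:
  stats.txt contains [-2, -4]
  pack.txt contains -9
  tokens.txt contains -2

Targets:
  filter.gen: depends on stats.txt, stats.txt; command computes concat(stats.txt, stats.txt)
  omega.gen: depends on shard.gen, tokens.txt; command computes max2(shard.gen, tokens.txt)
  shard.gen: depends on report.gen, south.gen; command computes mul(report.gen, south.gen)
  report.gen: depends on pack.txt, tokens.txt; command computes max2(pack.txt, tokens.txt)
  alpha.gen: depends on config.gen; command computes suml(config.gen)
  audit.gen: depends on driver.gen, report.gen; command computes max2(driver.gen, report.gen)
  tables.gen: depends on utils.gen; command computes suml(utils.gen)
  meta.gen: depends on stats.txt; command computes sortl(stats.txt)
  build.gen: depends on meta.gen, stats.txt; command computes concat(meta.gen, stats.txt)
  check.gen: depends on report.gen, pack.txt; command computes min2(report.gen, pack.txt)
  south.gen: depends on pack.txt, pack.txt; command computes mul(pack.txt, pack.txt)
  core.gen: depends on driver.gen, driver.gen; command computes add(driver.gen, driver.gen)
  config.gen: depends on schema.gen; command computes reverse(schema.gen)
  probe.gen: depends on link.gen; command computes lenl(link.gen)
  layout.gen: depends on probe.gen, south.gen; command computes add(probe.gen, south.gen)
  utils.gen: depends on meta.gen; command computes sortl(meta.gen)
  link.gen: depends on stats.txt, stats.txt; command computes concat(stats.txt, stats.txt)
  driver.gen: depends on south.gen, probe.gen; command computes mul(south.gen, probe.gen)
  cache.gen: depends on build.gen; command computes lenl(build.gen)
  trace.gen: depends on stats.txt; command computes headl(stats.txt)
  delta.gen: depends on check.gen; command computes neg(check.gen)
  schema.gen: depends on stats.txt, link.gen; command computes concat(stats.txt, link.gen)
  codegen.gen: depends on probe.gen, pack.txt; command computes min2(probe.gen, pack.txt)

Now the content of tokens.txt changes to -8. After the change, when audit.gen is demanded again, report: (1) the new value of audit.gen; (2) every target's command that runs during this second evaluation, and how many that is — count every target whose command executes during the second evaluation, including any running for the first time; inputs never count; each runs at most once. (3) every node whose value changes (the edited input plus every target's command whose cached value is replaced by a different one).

audit.gen now evaluates to 324.
Run set: audit.gen, report.gen (2 run).
Changed values: report.gen, tokens.txt.

Initial pass — values computed on the first demand:
  link.gen = concat([-2, -4], [-2, -4]) = [-2, -4, -2, -4]
  probe.gen = lenl([-2, -4, -2, -4]) = 4
  report.gen = max2(-9, -2) = -2
  south.gen = mul(-9, -9) = 81
  driver.gen = mul(81, 4) = 324
  audit.gen = max2(324, -2) = 324

Second demand — change propagation:
  report.gen: re-runs because tokens.txt -2->-8; new result -8.
  audit.gen: re-runs because report.gen -2->-8; new result 324 (unchanged).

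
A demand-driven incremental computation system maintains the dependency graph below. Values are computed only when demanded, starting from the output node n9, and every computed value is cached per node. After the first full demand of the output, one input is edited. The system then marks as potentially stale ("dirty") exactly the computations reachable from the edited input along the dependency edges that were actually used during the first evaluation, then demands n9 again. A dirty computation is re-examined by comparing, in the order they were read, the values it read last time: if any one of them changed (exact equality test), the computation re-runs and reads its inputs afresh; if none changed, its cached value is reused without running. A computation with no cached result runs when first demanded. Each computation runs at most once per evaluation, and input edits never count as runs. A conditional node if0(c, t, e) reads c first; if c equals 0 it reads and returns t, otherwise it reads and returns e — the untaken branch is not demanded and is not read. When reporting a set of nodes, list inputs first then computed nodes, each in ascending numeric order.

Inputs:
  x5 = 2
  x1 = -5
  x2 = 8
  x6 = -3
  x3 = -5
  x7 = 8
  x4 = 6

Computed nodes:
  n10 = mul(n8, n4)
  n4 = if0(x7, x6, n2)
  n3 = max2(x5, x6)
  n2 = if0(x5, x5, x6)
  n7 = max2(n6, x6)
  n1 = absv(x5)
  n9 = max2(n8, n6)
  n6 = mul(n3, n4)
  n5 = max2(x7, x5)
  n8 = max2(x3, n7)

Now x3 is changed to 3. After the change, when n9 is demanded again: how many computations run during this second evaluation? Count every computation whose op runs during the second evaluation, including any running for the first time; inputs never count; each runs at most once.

First evaluation (everything demanded from the output):
  n2 = if0(x5=2 -> else branch x6) = -3
  n3 = max2(2, -3) = 2
  n4 = if0(x7=8 -> else branch n2) = -3
  n6 = mul(2, -3) = -6
  n7 = max2(-6, -3) = -3
  n8 = max2(-5, -3) = -3
  n9 = max2(-3, -6) = -3

Propagation after the edit:
  n8: runs — x3 -5->3; result 3.
  n9: runs — n8 -3->3; result 3.

Computations that run: n8, n9 — 2 in total.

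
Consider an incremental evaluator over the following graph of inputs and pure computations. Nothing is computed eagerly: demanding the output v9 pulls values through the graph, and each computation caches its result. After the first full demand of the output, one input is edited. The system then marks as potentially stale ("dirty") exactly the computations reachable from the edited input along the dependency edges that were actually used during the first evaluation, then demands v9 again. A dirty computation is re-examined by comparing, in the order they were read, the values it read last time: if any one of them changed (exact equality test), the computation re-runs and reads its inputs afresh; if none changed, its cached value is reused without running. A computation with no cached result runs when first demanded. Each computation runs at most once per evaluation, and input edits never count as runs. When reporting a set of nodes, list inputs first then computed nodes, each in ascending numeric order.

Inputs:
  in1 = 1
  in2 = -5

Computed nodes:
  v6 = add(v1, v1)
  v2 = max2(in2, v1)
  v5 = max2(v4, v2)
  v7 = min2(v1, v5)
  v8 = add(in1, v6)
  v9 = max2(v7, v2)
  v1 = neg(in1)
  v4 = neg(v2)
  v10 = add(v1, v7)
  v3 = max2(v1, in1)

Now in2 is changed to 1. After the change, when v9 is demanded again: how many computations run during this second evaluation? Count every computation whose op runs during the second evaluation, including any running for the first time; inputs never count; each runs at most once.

Run set: v2, v4, v5, v9 (4 run).
The important point: at v7 every value read last time is unchanged, so the dirty flag clears without a run.

Initial pass — values computed on the first demand:
  v1 = neg(1) = -1
  v2 = max2(-5, -1) = -1
  v4 = neg(-1) = 1
  v5 = max2(1, -1) = 1
  v7 = min2(-1, 1) = -1
  v9 = max2(-1, -1) = -1

Second demand — change propagation:
  v2: re-runs because in2 -5->1; new result 1.
  v4: re-runs because v2 -1->1; new result -1.
  v5: re-runs because v4 1->-1; v2 -1->1; new result 1 (unchanged).
  v7: re-examined; everything it read last time is the same (v1 unchanged, v5 unchanged) — cache -1 kept, no run.
  v9: re-runs because v2 -1->1; new result 1.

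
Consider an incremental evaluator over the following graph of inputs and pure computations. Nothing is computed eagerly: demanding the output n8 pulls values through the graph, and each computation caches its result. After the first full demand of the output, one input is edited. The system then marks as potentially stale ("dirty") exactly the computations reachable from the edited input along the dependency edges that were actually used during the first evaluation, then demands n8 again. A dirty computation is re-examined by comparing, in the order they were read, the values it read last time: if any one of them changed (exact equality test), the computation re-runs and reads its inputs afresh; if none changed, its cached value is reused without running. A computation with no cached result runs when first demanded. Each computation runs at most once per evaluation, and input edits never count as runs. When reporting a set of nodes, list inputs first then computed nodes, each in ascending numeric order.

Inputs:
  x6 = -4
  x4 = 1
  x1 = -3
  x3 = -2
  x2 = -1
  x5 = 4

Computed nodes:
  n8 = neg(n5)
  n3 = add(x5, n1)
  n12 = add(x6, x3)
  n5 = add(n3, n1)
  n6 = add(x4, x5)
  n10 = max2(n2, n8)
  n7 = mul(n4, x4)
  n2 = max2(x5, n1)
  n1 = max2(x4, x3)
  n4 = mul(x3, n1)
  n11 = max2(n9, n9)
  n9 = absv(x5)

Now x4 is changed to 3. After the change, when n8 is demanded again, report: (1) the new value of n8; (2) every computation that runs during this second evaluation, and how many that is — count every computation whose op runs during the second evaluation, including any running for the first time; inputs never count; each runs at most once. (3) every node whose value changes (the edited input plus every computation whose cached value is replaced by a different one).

n8 now evaluates to -10.
Run set: n1, n3, n5, n8 (4 run).
Changed values: x4, n1, n3, n5, n8.

Initial pass — values computed on the first demand:
  n1 = max2(1, -2) = 1
  n3 = add(4, 1) = 5
  n5 = add(5, 1) = 6
  n8 = neg(6) = -6

Second demand — change propagation:
  n1: re-runs because x4 1->3; new result 3.
  n3: re-runs because n1 1->3; new result 7.
  n5: re-runs because n3 5->7; n1 1->3; new result 10.
  n8: re-runs because n5 6->10; new result -10.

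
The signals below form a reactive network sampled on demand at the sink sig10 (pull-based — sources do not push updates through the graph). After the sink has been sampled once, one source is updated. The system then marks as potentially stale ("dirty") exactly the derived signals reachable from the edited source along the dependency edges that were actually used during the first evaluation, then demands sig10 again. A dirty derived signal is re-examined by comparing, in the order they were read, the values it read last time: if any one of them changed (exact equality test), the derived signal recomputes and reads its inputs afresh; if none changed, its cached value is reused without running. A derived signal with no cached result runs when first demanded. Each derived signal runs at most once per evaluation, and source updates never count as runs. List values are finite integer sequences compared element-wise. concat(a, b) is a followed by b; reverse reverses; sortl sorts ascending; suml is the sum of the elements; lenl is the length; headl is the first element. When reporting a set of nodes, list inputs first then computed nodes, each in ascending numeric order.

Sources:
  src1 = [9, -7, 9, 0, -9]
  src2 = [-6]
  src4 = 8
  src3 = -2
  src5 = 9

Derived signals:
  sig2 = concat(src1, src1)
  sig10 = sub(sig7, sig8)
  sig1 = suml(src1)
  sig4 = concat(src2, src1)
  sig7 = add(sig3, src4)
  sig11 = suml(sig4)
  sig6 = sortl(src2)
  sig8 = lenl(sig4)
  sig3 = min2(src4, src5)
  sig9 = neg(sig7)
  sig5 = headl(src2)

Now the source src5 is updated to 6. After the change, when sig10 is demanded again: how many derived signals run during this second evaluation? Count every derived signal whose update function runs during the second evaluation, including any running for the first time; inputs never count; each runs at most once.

Initial pass — values computed on the first demand:
  sig3 = min2(8, 9) = 8
  sig4 = concat([-6], [9, -7, 9, 0, -9]) = [-6, 9, -7, 9, 0, -9]
  sig7 = add(8, 8) = 16
  sig8 = lenl([-6, 9, -7, 9, 0, -9]) = 6
  sig10 = sub(16, 6) = 10

Second demand — change propagation:
  sig3: re-runs because src5 9->6; new result 6.
  sig7: re-runs because sig3 8->6; new result 14.
  sig10: re-runs because sig7 16->14; new result 8.

Run set: sig3, sig7, sig10 (3 run).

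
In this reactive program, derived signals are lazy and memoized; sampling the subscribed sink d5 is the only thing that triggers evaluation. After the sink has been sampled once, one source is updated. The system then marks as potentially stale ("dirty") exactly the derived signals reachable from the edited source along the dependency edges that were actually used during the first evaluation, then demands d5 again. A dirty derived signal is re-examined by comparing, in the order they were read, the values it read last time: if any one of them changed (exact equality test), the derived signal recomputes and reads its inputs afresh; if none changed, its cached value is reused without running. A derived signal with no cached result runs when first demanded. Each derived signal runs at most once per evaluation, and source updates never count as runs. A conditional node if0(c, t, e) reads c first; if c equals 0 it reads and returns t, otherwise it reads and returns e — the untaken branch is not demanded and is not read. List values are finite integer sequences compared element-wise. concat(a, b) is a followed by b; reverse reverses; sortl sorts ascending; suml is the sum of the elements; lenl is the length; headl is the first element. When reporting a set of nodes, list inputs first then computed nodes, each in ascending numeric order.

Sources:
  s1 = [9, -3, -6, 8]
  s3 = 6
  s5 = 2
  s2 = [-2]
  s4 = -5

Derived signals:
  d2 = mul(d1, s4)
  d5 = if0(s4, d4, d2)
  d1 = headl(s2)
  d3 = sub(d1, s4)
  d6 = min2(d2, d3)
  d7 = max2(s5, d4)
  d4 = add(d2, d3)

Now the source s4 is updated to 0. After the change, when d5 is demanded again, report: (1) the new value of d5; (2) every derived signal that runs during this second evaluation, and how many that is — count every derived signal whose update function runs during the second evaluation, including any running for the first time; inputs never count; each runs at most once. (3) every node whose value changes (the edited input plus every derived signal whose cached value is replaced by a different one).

First demand of the output computes:
  d1 = headl([-2]) = -2
  d2 = mul(-2, -5) = 10
  d5 = if0(s4=-5 -> else branch d2) = 10

After the edit, cleaning proceeds:
  d2: a read changed (s4 -5->0) — executes, giving 0.
  d3: had never run; runs now, result -2.
  d4: had never run; runs now, result -2.
  d5: a read changed (s4 -5->0; d2 10->0) — executes, giving -2.

Note the branch switch — d3, d4 had no cache and run now for the first time.

Demanding d5 again yields -2.
4 derived signals run: d2, d3, d4, d5.
The nodes whose values change: s4, d2, d5.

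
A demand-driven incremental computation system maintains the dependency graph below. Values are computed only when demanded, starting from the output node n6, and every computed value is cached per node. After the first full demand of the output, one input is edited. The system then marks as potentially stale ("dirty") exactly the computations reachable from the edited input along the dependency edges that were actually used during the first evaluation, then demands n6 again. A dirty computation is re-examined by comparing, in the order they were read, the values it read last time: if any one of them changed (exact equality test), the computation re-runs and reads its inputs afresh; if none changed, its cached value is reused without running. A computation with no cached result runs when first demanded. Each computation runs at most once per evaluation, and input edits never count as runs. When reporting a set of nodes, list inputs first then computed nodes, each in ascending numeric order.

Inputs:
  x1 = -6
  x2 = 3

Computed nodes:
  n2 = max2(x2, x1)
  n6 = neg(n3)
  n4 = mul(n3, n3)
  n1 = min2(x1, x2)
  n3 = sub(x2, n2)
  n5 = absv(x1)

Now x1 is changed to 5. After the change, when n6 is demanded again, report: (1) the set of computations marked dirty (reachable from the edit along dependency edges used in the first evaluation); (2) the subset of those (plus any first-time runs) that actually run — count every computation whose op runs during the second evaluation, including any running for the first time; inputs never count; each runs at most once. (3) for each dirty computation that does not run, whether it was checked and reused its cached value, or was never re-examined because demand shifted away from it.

Marked dirty: n2, n3, n6.
Computations that run: n2, n3, n6 — 3 in total.
Every dirty computation ran.

First evaluation (everything demanded from the output):
  n2 = max2(3, -6) = 3
  n3 = sub(3, 3) = 0
  n6 = neg(0) = 0

Propagation after the edit:
  n2: runs — x1 -6->5; result 5.
  n3: runs — n2 3->5; result -2.
  n6: runs — n3 0->-2; result 2.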